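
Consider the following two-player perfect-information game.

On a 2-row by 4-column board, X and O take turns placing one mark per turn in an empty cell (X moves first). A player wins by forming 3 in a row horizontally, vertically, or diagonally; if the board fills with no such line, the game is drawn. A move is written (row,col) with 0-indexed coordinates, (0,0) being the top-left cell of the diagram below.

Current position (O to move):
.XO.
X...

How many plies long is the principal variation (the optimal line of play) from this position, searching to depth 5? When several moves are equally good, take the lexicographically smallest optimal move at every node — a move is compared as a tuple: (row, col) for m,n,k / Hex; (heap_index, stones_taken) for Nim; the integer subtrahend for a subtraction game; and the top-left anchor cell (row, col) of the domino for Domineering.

PV length from [.XO./X...]: 5 plies

[.XO./X...] O move#1: (0,0):+0/OXO./X...*, (0,3):+0/.XOO/X..., (1,1):+0/.XO./XO.., (1,2):+0/.XO./X.O., (1,3):+0/.XO./X..O
[OXO./X...] X move#2: (0,3):+0/OXOX/X...*, (1,1):+0/OXO./XX.., (1,2):+0/OXO./X.X., (1,3):+0/OXO./X..X
[OXOX/X...] O move#3: (1,1):+0/OXOX/XO..*, (1,2):+0/OXOX/X.O., (1,3):+0/OXOX/X..O
[OXOX/XO..] X move#4: (1,2):+0/OXOX/XOX.*, (1,3):+0/OXOX/XO.X
[OXOX/XOX.] O move#5: (1,3):+0/OXOX/XOXO*
[OXOX/XOXO] end (terminal +0, X#6); searched .XO./X... to 5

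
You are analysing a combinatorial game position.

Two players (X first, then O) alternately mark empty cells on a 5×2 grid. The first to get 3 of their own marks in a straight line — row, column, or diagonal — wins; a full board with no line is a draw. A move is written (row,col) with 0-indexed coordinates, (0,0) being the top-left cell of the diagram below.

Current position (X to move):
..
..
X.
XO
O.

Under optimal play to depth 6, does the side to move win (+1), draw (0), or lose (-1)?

p1 X@[../../X./XO/O.]: (0,0)[X./../X./XO/O.]+0 (0,1)[.X/../X./XO/O.]+0 (1,0)[../X./X./XO/O.]+1* (1,1)[../.X/X./XO/O.]+0 (2,1)[../../XX/XO/O.]+0 (4,1)[../../X./XO/OX]+0
p2 O@[../X./X./XO/O.] terminal -1; root [../../X./XO/O.] d6

value(../../X./XO/O., X) = +1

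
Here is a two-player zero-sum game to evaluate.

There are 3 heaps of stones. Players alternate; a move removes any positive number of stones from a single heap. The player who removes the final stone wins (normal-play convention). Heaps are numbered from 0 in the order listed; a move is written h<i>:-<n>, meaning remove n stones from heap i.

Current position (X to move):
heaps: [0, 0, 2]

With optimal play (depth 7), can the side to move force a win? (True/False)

X winning at [(0,0,2)]: True

[(0,0,2)] X move#1: h2:-1:-1/(0,0,1), h2:-2:+1/(0,0,0)*
[(0,0,0)] end (terminal -1, O#2); searched (0,0,2) to 7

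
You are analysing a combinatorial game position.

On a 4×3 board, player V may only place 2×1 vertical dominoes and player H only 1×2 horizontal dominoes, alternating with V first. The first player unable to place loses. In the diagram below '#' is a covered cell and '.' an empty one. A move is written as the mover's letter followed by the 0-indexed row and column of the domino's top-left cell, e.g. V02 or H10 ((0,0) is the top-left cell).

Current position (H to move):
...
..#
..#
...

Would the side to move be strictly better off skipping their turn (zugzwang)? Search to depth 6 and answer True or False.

ply 1, H at .../..#/..#/... | H00=-1→##./..#/..#/...*; H01=-1→.##/..#/..#/...; H10=-1→.../###/..#/...; H20=-1→.../..#/###/...; H30=-1→.../..#/..#/##.; H31=-1→.../..#/..#/.##
ply 2, V at ##./..#/..#/... | V10=+1→##./#.#/#.#/...*; V11=+1→##./.##/.##/...; V20=+1→##./..#/#.#/#..; V21=+1→##./..#/.##/.#.
ply 3, H at ##./#.#/#.#/... | H30=-1→##./#.#/#.#/##.*; H31=-1→##./#.#/#.#/.##
ply 4, V at ##./#.#/#.#/##. | V11=+1→##./###/###/##.*
ply 5: ##./###/###/##. is terminal -1 (H); from .../..#/..#/... depth 6
if H skipped the turn, V would face:
~ ply 1, V at .../..#/..#/... | V00=-1→#../#.#/..#/...; V01=-1→.#./.##/..#/...; V10=+1→.../#.#/#.#/...*; V11=-1→.../.##/.##/...; V20=-1→.../..#/#.#/#..; V21=-1→.../..#/.##/.#.
~ ply 2, H at .../#.#/#.#/... | H00=-1→##./#.#/#.#/...*; H01=-1→.##/#.#/#.#/...; H30=-1→.../#.#/#.#/##.; H31=-1→.../#.#/#.#/.##
~ ply 3, V at ##./#.#/#.#/... | V11=-1→##./###/###/...; V21=+1→##./#.#/###/.#.*
~ ply 4: ##./#.#/###/.#. is terminal -1 (H); from .../..#/..#/... depth 6
compare (H): move=-1 vs pass=-1

zugzwang(.../..#/..#/..., H) = False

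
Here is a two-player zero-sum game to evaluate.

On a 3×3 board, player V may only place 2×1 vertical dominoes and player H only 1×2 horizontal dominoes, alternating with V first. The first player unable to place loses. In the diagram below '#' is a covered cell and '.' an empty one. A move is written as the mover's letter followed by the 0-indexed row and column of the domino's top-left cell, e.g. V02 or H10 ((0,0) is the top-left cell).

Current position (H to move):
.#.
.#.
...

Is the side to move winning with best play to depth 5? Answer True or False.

H winning at [.#./.#./...]: False

p1 H@[.#./.#./...]: H20[.#./.#./##.]-1* H21[.#./.#./.##]-1
p2 V@[.#./.#./##.]: V00[##./##./##.]+1* V02[.##/.##/##.]+1 V12[.#./.##/###]+1
p3 H@[##./##./##.] terminal -1; root [.#./.#./...] d5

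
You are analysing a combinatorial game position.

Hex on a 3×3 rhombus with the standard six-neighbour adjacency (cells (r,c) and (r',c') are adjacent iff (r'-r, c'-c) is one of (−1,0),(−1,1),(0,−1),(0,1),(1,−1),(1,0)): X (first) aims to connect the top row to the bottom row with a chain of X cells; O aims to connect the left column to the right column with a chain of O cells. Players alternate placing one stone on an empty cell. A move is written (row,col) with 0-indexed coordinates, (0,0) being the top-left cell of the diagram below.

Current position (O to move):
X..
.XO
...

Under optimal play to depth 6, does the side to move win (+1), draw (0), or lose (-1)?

value(X../.XO/..., O) = -1

ply 1, O at X../.XO/... | (0,1)=-1→XO./.XO/...*; (0,2)=-1→X.O/.XO/...; (1,0)=-1→X../OXO/...; (2,0)=-1→X../.XO/O..; (2,1)=-1→X../.XO/.O.; (2,2)=-1→X../.XO/..O
ply 2, X at XO./.XO/... | (0,2)=+1→XOX/.XO/...*; (1,0)=+1→XO./XXO/...; (2,0)=+1→XO./.XO/X..; (2,1)=+1→XO./.XO/.X.; (2,2)=+1→XO./.XO/..X
ply 3, O at XOX/.XO/... | (1,0)=-1→XOX/OXO/...*; (2,0)=-1→XOX/.XO/O..; (2,1)=-1→XOX/.XO/.O.; (2,2)=-1→XOX/.XO/..O
ply 4, X at XOX/OXO/... | (2,0)=+1→XOX/OXO/X..*; (2,1)=+1→XOX/OXO/.X.; (2,2)=+1→XOX/OXO/..X
ply 5: XOX/OXO/X.. is terminal -1 (O); from X../.XO/... depth 6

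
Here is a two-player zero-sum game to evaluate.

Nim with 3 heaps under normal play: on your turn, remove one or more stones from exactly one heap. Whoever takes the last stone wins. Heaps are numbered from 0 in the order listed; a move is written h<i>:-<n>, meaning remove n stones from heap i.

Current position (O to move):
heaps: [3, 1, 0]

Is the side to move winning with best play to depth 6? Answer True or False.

[(3,1,0)] O move#1: h0:-1:-1/(2,1,0), h0:-2:+1/(1,1,0)*, h0:-3:-1/(0,1,0), h1:-1:-1/(3,0,0)
[(1,1,0)] X move#2: h0:-1:-1/(0,1,0)*, h1:-1:-1/(1,0,0)
[(0,1,0)] O move#3: h1:-1:+1/(0,0,0)*
[(0,0,0)] end (terminal -1, X#4); searched (3,1,0) to 6

O winning at [(3,1,0)]: True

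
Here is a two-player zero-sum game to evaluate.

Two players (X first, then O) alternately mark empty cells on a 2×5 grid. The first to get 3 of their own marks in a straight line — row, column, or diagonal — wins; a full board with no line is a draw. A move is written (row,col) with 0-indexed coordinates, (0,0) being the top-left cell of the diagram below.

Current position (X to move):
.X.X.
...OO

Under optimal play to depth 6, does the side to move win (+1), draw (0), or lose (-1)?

value(.X.X./...OO, X) = +1

p1 X@[.X.X./...OO]: (0,0)[XX.X./...OO]-1 (0,2)[.XXX./...OO]+1* (0,4)[.X.XX/...OO]-1 (1,0)[.X.X./X..OO]-1 (1,1)[.X.X./.X.OO]-1 (1,2)[.X.X./..XOO]+0
p2 O@[.XXX./...OO] terminal -1; root [.X.X./...OO] d6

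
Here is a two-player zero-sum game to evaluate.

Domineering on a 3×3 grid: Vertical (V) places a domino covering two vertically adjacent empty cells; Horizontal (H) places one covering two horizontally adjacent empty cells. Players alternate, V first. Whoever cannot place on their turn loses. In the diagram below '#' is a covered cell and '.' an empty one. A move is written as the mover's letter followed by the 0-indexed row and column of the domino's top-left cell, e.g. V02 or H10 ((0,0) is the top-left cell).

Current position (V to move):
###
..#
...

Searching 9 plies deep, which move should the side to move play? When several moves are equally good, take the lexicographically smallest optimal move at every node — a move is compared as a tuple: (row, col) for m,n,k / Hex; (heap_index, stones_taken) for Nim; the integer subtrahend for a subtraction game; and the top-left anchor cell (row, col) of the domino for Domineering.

p1 V@[###/..#/...]: V10[###/#.#/#..]-1 V11[###/.##/.#.]+1*
p2 H@[###/.##/.#.] terminal -1; root [###/..#/...] d9

V's best at [###/..#/...]: V11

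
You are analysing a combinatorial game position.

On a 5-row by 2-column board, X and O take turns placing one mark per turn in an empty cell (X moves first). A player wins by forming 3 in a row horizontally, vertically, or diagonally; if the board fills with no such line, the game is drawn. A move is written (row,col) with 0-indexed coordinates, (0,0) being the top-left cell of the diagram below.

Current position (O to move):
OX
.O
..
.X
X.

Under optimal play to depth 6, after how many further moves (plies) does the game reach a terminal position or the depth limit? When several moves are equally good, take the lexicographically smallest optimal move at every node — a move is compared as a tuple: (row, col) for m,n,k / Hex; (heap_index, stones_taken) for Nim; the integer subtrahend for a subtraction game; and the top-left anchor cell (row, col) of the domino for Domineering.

PV length from [OX/.O/../.X/X.]: 5 plies

ply 1, O at OX/.O/../.X/X. | (1,0)=+0→OX/OO/../.X/X.*; (2,0)=+0→OX/.O/O./.X/X.; (2,1)=+0→OX/.O/.O/.X/X.; (3,0)=+0→OX/.O/../OX/X.; (4,1)=+0→OX/.O/../.X/XO
ply 2, X at OX/OO/../.X/X. | (2,0)=+0→OX/OO/X./.X/X.*; (2,1)=-1→OX/OO/.X/.X/X.; (3,0)=-1→OX/OO/../XX/X.; (4,1)=-1→OX/OO/../.X/XX
ply 3, O at OX/OO/X./.X/X. | (2,1)=-1→OX/OO/XO/.X/X.; (3,0)=+0→OX/OO/X./OX/X.*; (4,1)=-1→OX/OO/X./.X/XO
ply 4, X at OX/OO/X./OX/X. | (2,1)=+0→OX/OO/XX/OX/X.*; (4,1)=+0→OX/OO/X./OX/XX
ply 5, O at OX/OO/XX/OX/X. | (4,1)=+0→OX/OO/XX/OX/XO*
ply 6: OX/OO/XX/OX/XO is terminal +0 (X); from OX/.O/../.X/X. depth 6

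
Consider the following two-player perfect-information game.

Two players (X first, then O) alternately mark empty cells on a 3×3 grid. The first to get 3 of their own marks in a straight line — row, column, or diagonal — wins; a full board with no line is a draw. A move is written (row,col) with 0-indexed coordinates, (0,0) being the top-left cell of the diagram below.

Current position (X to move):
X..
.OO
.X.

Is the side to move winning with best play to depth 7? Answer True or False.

[X../.OO/.X.] X move#1: (0,1):-1/XX./.OO/.X., (0,2):-1/X.X/.OO/.X., (1,0):+0/X../XOO/.X.*, (2,0):-1/X../.OO/XX., (2,2):-1/X../.OO/.XX
[X../XOO/.X.] O move#2: (0,1):-1/XO./XOO/.X., (0,2):-1/X.O/XOO/.X., (2,0):+0/X../XOO/OX.*, (2,2):-1/X../XOO/.XO
[X../XOO/OX.] X move#3: (0,1):-1/XX./XOO/OX., (0,2):+0/X.X/XOO/OX.*, (2,2):-1/X../XOO/OXX
[X.X/XOO/OX.] O move#4: (0,1):+0/XOX/XOO/OX.*, (2,2):-1/X.X/XOO/OXO
[XOX/XOO/OX.] X move#5: (2,2):+0/XOX/XOO/OXX*
[XOX/XOO/OXX] end (terminal +0, O#6); searched X../.OO/.X. to 7

X winning at [X../.OO/.X.]: False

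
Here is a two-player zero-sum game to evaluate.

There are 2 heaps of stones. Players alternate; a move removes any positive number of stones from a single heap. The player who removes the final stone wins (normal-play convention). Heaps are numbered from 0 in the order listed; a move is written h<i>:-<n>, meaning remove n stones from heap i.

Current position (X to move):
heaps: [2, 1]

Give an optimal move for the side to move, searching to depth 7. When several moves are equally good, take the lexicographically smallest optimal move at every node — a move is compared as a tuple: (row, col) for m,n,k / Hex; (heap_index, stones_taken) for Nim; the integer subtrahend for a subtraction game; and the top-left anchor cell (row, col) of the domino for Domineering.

X's best at [(2,1)]: h0:-1

p1 X@[(2,1)]: h0:-1[(1,1)]+1* h0:-2[(0,1)]-1 h1:-1[(2,0)]-1
p2 O@[(1,1)]: h0:-1[(0,1)]-1* h1:-1[(1,0)]-1
p3 X@[(0,1)]: h1:-1[(0,0)]+1*
p4 O@[(0,0)] terminal -1; root [(2,1)] d7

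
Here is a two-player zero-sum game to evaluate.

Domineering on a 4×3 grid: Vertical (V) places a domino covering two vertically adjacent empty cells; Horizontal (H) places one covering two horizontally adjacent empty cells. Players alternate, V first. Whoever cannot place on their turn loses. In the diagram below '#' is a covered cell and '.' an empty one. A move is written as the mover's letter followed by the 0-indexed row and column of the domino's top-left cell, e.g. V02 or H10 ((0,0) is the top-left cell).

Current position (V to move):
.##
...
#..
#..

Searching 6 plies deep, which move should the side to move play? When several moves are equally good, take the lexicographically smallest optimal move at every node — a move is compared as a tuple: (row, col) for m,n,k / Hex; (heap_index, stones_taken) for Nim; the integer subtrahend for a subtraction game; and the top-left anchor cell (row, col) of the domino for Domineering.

ply 1, V at .##/.../#../#.. | V00=-1→###/#../#../#..; V11=+1→.##/.#./##./#..*; V12=+1→.##/..#/#.#/#..; V21=+1→.##/.../##./##.; V22=+1→.##/.../#.#/#.#
ply 2, H at .##/.#./##./#.. | H31=-1→.##/.#./##./###*
ply 3, V at .##/.#./##./### | V00=+1→###/##./##./###*; V12=+1→.##/.##/###/###
ply 4: ###/##./##./### is terminal -1 (H); from .##/.../#../#.. depth 6

V's best at [.##/.../#../#..]: V11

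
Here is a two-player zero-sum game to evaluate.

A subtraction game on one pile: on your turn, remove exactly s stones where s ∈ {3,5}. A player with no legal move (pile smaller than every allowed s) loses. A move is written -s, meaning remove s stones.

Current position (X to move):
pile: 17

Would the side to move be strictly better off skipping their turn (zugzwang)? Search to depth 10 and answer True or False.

zugzwang(17, X) = True

ply 1, X at 17 | -3=-1→14*; -5=-1→12
ply 2, O at 14 | -3=-1→11; -5=+1→9*
ply 3, X at 9 | -3=-1→6*; -5=-1→4
ply 4, O at 6 | -3=-1→3; -5=+1→1*
ply 5: 1 is terminal -1 (X); from 17 depth 10
if X skipped the turn, O would face:
~ ply 1, O at 17 | -3=-1→14*; -5=-1→12
~ ply 2, X at 14 | -3=-1→11; -5=+1→9*
~ ply 3, O at 9 | -3=-1→6*; -5=-1→4
~ ply 4, X at 6 | -3=-1→3; -5=+1→1*
~ ply 5: 1 is terminal -1 (O); from 17 depth 10
compare (X): move=-1 vs pass=+1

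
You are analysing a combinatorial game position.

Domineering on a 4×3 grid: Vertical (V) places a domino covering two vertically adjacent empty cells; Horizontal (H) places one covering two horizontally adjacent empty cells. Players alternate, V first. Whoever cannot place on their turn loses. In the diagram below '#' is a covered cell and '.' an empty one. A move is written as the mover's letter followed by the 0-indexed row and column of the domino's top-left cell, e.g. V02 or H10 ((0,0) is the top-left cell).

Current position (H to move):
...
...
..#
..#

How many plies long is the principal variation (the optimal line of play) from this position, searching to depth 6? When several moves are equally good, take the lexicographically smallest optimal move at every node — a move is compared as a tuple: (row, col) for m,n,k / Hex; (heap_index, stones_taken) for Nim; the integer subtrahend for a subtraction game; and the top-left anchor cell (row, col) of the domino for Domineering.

PV length from [.../.../..#/..#]: 4 plies

ply 1, H at .../.../..#/..# | H00=-1→##./.../..#/..#*; H01=-1→.##/.../..#/..#; H10=-1→.../##./..#/..#; H11=-1→.../.##/..#/..#; H20=-1→.../.../###/..#; H30=-1→.../.../..#/###
ply 2, V at ##./.../..#/..# | V02=-1→###/..#/..#/..#; V10=+1→##./#../#.#/..#*; V11=+1→##./.#./.##/..#; V20=+1→##./.../#.#/#.#; V21=+1→##./.../.##/.##
ply 3, H at ##./#../#.#/..# | H11=-1→##./###/#.#/..#*; H30=-1→##./#../#.#/###
ply 4, V at ##./###/#.#/..# | V21=+1→##./###/###/.##*
ply 5: ##./###/###/.## is terminal -1 (H); from .../.../..#/..# depth 6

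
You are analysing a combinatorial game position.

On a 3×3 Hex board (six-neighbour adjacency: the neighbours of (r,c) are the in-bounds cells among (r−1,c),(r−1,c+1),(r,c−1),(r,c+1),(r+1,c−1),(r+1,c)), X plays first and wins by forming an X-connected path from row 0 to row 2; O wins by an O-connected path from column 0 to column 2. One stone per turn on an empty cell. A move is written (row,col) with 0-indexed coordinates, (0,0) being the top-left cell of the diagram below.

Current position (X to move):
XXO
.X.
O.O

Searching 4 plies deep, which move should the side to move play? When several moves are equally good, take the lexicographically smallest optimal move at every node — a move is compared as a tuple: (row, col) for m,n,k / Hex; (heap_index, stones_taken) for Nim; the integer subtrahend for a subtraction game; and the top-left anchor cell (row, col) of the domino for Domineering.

X's best at [XXO/.X./O.O]: (2,1)

ply 1, X at XXO/.X./O.O | (1,0)=-1→XXO/XX./O.O; (1,2)=-1→XXO/.XX/O.O; (2,1)=+1→XXO/.X./OXO*
ply 2: XXO/.X./OXO is terminal -1 (O); from XXO/.X./O.O depth 4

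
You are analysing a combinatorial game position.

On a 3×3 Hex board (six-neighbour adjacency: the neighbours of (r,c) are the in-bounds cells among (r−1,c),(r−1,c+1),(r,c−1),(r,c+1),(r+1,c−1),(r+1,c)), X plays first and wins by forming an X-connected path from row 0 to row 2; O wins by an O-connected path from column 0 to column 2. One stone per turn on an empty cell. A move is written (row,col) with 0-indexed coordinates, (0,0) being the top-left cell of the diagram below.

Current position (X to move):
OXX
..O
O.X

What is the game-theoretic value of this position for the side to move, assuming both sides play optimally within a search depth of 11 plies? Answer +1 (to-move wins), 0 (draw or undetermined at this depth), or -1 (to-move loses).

p1 X@[OXX/..O/O.X]: (1,0)[OXX/X.O/O.X]-1* (1,1)[OXX/.XO/O.X]-1 (2,1)[OXX/..O/OXX]-1
p2 O@[OXX/X.O/O.X]: (1,1)[OXX/XOO/O.X]+1* (2,1)[OXX/X.O/OOX]+1
p3 X@[OXX/XOO/O.X] terminal -1; root [OXX/..O/O.X] d11

value(OXX/..O/O.X, X) = -1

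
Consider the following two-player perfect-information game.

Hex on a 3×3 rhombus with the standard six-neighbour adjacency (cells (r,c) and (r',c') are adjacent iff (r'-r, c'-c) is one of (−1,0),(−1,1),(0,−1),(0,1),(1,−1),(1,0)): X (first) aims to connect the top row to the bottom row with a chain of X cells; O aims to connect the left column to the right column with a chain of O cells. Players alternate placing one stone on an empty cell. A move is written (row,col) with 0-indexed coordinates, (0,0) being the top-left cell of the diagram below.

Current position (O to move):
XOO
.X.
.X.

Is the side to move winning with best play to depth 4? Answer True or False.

O winning at [XOO/.X./.X.]: True

[XOO/.X./.X.] O move#1: (1,0):+1/XOO/OX./.X.*, (1,2):-1/XOO/.XO/.X., (2,0):-1/XOO/.X./OX., (2,2):-1/XOO/.X./.XO
[XOO/OX./.X.] end (terminal -1, X#2); searched XOO/.X./.X. to 4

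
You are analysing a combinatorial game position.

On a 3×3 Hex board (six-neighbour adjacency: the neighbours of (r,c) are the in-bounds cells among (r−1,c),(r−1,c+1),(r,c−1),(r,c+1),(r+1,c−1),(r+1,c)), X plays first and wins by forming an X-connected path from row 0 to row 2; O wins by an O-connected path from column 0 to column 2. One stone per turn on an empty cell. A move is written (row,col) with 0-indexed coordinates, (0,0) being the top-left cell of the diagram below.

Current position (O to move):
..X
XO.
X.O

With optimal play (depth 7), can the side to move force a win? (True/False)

O winning at [..X/XO./X.O]: False

p1 O@[..X/XO./X.O]: (0,0)[O.X/XO./X.O]-1* (0,1)[.OX/XO./X.O]-1 (1,2)[..X/XOO/X.O]-1 (2,1)[..X/XO./XOO]-1
p2 X@[O.X/XO./X.O]: (0,1)[OXX/XO./X.O]+1* (1,2)[O.X/XOX/X.O]+1 (2,1)[O.X/XO./XXO]+1
p3 O@[OXX/XO./X.O] terminal -1; root [..X/XO./X.O] d7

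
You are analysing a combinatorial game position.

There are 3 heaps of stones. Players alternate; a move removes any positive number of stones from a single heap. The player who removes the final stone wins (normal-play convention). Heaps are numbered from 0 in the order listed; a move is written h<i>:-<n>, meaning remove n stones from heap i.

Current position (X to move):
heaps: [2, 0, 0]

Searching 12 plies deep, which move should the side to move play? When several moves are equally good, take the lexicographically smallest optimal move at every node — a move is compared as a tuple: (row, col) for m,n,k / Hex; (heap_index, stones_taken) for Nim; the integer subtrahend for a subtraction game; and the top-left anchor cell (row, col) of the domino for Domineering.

p1 X@[(2,0,0)]: h0:-1[(1,0,0)]-1 h0:-2[(0,0,0)]+1*
p2 O@[(0,0,0)] terminal -1; root [(2,0,0)] d12

X's best at [(2,0,0)]: h0:-2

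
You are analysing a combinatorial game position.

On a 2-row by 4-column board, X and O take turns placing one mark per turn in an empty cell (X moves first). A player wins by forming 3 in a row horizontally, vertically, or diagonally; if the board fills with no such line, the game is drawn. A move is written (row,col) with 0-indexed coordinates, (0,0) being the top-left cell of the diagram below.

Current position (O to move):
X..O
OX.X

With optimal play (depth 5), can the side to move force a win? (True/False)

p1 O@[X..O/OX.X]: (0,1)[XO.O/OX.X]-1 (0,2)[X.OO/OX.X]-1 (1,2)[X..O/OXOX]+0*
p2 X@[X..O/OXOX]: (0,1)[XX.O/OXOX]+0* (0,2)[X.XO/OXOX]+0
p3 O@[XX.O/OXOX]: (0,2)[XXOO/OXOX]+0*
p4 X@[XXOO/OXOX] terminal +0; root [X..O/OX.X] d5

O winning at [X..O/OX.X]: False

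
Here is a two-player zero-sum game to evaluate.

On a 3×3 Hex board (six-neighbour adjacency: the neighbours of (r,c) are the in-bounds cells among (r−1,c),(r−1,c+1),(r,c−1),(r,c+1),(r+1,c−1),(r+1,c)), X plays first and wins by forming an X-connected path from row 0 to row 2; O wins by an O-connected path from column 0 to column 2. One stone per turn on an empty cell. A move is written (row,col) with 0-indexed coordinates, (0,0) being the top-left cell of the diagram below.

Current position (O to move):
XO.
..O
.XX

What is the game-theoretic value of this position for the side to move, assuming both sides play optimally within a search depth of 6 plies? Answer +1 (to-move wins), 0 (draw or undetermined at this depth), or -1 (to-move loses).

[XO./..O/.XX] O move#1: (0,2):-1/XOO/..O/.XX, (1,0):+1/XO./O.O/.XX*, (1,1):+1/XO./.OO/.XX, (2,0):-1/XO./..O/OXX
[XO./O.O/.XX] X move#2: (0,2):-1/XOX/O.O/.XX*, (1,1):-1/XO./OXO/.XX, (2,0):-1/XO./O.O/XXX
[XOX/O.O/.XX] O move#3: (1,1):+1/XOX/OOO/.XX*, (2,0):-1/XOX/O.O/OXX
[XOX/OOO/.XX] end (terminal -1, X#4); searched XO./..O/.XX to 6

value(XO./..O/.XX, O) = +1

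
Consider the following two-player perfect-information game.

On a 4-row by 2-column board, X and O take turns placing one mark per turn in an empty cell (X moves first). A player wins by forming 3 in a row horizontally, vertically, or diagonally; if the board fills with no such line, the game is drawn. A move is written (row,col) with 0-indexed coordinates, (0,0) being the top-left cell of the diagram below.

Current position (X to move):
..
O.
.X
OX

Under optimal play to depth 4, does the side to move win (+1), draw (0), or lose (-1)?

ply 1, X at ../O./.X/OX | (0,0)=-1→X./O./.X/OX; (0,1)=-1→.X/O./.X/OX; (1,1)=+1→../OX/.X/OX*; (2,0)=+0→../O./XX/OX
ply 2: ../OX/.X/OX is terminal -1 (O); from ../O./.X/OX depth 4

value(../O./.X/OX, X) = +1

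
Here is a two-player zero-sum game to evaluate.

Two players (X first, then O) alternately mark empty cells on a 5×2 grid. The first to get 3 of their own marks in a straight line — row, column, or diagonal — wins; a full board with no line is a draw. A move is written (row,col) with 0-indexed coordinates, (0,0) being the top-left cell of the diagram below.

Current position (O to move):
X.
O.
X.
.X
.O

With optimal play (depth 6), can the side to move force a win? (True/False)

ply 1, O at X./O./X./.X/.O | (0,1)=+0→XO/O./X./.X/.O*; (1,1)=+0→X./OO/X./.X/.O; (2,1)=+0→X./O./XO/.X/.O; (3,0)=+0→X./O./X./OX/.O; (4,0)=+0→X./O./X./.X/OO
ply 2, X at XO/O./X./.X/.O | (1,1)=+0→XO/OX/X./.X/.O*; (2,1)=+0→XO/O./XX/.X/.O; (3,0)=+0→XO/O./X./XX/.O; (4,0)=+0→XO/O./X./.X/XO
ply 3, O at XO/OX/X./.X/.O | (2,1)=+0→XO/OX/XO/.X/.O*; (3,0)=-1→XO/OX/X./OX/.O; (4,0)=-1→XO/OX/X./.X/OO
ply 4, X at XO/OX/XO/.X/.O | (3,0)=+0→XO/OX/XO/XX/.O*; (4,0)=+0→XO/OX/XO/.X/XO
ply 5, O at XO/OX/XO/XX/.O | (4,0)=+0→XO/OX/XO/XX/OO*
ply 6: XO/OX/XO/XX/OO is terminal +0 (X); from X./O./X./.X/.O depth 6

O winning at [X./O./X./.X/.O]: False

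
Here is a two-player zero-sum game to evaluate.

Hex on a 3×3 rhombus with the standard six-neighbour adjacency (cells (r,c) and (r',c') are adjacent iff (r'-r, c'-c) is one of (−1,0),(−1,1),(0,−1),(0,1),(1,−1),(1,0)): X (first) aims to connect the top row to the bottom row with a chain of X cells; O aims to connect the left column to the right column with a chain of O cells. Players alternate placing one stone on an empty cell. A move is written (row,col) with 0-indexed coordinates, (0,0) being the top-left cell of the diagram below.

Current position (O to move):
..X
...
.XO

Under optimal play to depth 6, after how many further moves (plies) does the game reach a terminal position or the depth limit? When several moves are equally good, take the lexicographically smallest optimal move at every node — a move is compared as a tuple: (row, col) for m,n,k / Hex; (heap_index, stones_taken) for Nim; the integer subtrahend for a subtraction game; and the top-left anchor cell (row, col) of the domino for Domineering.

PV length from [..X/.../.XO]: 4 plies

[..X/.../.XO] O move#1: (0,0):-1/O.X/.../.XO*, (0,1):-1/.OX/.../.XO, (1,0):-1/..X/O../.XO, (1,1):-1/..X/.O./.XO, (1,2):-1/..X/..O/.XO, (2,0):-1/..X/.../OXO
[O.X/.../.XO] X move#2: (0,1):+1/OXX/.../.XO*, (1,0):+1/O.X/X../.XO, (1,1):+1/O.X/.X./.XO, (1,2):+1/O.X/..X/.XO, (2,0):+1/O.X/.../XXO
[OXX/.../.XO] O move#3: (1,0):-1/OXX/O../.XO*, (1,1):-1/OXX/.O./.XO, (1,2):-1/OXX/..O/.XO, (2,0):-1/OXX/.../OXO
[OXX/O../.XO] X move#4: (1,1):+1/OXX/OX./.XO*, (1,2):+1/OXX/O.X/.XO, (2,0):+1/OXX/O../XXO
[OXX/OX./.XO] end (terminal -1, O#5); searched ..X/.../.XO to 6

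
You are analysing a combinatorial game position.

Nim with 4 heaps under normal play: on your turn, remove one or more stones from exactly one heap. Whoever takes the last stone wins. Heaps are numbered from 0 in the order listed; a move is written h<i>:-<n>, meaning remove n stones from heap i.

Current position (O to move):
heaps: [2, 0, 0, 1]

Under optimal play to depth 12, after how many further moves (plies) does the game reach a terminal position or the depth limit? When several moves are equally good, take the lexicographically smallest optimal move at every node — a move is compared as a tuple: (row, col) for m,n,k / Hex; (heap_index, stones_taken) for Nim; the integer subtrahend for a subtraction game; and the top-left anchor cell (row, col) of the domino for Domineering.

ply 1, O at (2,0,0,1) | h0:-1=+1→(1,0,0,1)*; h0:-2=-1→(0,0,0,1); h3:-1=-1→(2,0,0,0)
ply 2, X at (1,0,0,1) | h0:-1=-1→(0,0,0,1)*; h3:-1=-1→(1,0,0,0)
ply 3, O at (0,0,0,1) | h3:-1=+1→(0,0,0,0)*
ply 4: (0,0,0,0) is terminal -1 (X); from (2,0,0,1) depth 12

PV length from [(2,0,0,1)]: 3 plies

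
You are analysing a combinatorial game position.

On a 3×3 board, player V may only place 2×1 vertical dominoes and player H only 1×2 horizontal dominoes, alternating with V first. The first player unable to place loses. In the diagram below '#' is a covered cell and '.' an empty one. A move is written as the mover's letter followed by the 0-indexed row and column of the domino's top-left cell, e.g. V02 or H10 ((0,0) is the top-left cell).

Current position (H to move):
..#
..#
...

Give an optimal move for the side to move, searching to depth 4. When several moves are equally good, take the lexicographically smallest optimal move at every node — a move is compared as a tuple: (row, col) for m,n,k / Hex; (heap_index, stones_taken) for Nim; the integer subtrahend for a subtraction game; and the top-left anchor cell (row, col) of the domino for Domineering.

H's best at [..#/..#/...]: H10

[..#/..#/...] H move#1: H00:-1/###/..#/..., H10:+1/..#/###/...*, H20:-1/..#/..#/##., H21:-1/..#/..#/.##
[..#/###/...] end (terminal -1, V#2); searched ..#/..#/... to 4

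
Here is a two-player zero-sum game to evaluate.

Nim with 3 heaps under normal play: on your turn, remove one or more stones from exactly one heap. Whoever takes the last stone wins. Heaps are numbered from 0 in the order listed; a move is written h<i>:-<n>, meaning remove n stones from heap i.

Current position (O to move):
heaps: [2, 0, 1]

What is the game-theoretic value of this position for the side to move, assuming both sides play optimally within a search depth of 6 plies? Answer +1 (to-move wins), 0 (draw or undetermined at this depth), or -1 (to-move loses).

ply 1, O at (2,0,1) | h0:-1=+1→(1,0,1)*; h0:-2=-1→(0,0,1); h2:-1=-1→(2,0,0)
ply 2, X at (1,0,1) | h0:-1=-1→(0,0,1)*; h2:-1=-1→(1,0,0)
ply 3, O at (0,0,1) | h2:-1=+1→(0,0,0)*
ply 4: (0,0,0) is terminal -1 (X); from (2,0,1) depth 6

value((2,0,1), O) = +1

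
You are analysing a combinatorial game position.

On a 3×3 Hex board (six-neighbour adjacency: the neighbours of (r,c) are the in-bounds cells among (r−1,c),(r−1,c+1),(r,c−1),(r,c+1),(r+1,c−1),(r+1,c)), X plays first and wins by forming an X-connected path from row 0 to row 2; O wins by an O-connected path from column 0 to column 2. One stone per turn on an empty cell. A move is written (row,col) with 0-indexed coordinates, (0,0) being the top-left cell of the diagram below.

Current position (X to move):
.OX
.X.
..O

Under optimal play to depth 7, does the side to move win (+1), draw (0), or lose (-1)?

value(.OX/.X./..O, X) = +1

[.OX/.X./..O] X move#1: (0,0):+1/XOX/.X./..O*, (1,0):+1/.OX/XX./..O, (1,2):+1/.OX/.XX/..O, (2,0):+1/.OX/.X./X.O, (2,1):+1/.OX/.X./.XO
[XOX/.X./..O] O move#2: (1,0):-1/XOX/OX./..O*, (1,2):-1/XOX/.XO/..O, (2,0):-1/XOX/.X./O.O, (2,1):-1/XOX/.X./.OO
[XOX/OX./..O] X move#3: (1,2):+1/XOX/OXX/..O*, (2,0):+1/XOX/OX./X.O, (2,1):+1/XOX/OX./.XO
[XOX/OXX/..O] O move#4: (2,0):-1/XOX/OXX/O.O*, (2,1):-1/XOX/OXX/.OO
[XOX/OXX/O.O] X move#5: (2,1):+1/XOX/OXX/OXO*
[XOX/OXX/OXO] end (terminal -1, O#6); searched .OX/.X./..O to 7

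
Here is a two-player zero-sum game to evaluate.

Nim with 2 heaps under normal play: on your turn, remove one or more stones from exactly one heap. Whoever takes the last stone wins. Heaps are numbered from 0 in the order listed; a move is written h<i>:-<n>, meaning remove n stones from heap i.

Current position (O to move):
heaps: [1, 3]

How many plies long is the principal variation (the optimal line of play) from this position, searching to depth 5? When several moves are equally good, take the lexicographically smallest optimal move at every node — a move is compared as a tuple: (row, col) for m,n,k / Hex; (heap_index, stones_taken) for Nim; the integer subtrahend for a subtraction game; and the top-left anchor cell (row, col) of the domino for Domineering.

[(1,3)] O move#1: h0:-1:-1/(0,3), h1:-1:-1/(1,2), h1:-2:+1/(1,1)*, h1:-3:-1/(1,0)
[(1,1)] X move#2: h0:-1:-1/(0,1)*, h1:-1:-1/(1,0)
[(0,1)] O move#3: h1:-1:+1/(0,0)*
[(0,0)] end (terminal -1, X#4); searched (1,3) to 5

PV length from [(1,3)]: 3 plies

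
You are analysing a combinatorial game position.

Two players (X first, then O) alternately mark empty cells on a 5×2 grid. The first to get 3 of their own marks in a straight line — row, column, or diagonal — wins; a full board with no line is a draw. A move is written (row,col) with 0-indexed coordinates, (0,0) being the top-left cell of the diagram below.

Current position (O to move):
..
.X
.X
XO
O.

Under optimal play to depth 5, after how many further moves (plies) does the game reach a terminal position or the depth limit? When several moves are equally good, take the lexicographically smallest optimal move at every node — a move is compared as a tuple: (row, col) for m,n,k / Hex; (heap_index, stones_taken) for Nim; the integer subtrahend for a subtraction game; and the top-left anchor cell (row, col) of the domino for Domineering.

PV length from [../.X/.X/XO/O.]: 5 plies

ply 1, O at ../.X/.X/XO/O. | (0,0)=-1→O./.X/.X/XO/O.; (0,1)=+0→.O/.X/.X/XO/O.*; (1,0)=-1→../OX/.X/XO/O.; (2,0)=-1→../.X/OX/XO/O.; (4,1)=-1→../.X/.X/XO/OO
ply 2, X at .O/.X/.X/XO/O. | (0,0)=+0→XO/.X/.X/XO/O.*; (1,0)=+0→.O/XX/.X/XO/O.; (2,0)=+0→.O/.X/XX/XO/O.; (4,1)=+0→.O/.X/.X/XO/OX
ply 3, O at XO/.X/.X/XO/O. | (1,0)=+0→XO/OX/.X/XO/O.*; (2,0)=+0→XO/.X/OX/XO/O.; (4,1)=+0→XO/.X/.X/XO/OO
ply 4, X at XO/OX/.X/XO/O. | (2,0)=+0→XO/OX/XX/XO/O.*; (4,1)=+0→XO/OX/.X/XO/OX
ply 5, O at XO/OX/XX/XO/O. | (4,1)=+0→XO/OX/XX/XO/OO*
ply 6: XO/OX/XX/XO/OO is terminal +0 (X); from ../.X/.X/XO/O. depth 5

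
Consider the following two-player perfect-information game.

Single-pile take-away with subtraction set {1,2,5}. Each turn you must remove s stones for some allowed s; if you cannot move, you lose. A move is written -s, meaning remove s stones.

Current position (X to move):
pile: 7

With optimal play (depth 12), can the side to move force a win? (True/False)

[7] X move#1: -1:+1/6*, -2:-1/5, -5:-1/2
[6] O move#2: -1:-1/5*, -2:-1/4, -5:-1/1
[5] X move#3: -1:-1/4, -2:+1/3*, -5:+1/0
[3] O move#4: -1:-1/2*, -2:-1/1
[2] X move#5: -1:-1/1, -2:+1/0*
[0] end (terminal -1, O#6); searched 7 to 12

X winning at [7]: True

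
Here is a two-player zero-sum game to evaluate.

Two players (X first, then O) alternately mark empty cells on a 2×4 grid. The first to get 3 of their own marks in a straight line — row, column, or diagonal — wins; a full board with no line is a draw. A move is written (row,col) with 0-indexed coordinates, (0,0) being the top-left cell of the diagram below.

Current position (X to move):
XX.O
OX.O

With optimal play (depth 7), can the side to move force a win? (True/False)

X winning at [XX.O/OX.O]: True

[XX.O/OX.O] X move#1: (0,2):+1/XXXO/OX.O*, (1,2):+0/XX.O/OXXO
[XXXO/OX.O] end (terminal -1, O#2); searched XX.O/OX.O to 7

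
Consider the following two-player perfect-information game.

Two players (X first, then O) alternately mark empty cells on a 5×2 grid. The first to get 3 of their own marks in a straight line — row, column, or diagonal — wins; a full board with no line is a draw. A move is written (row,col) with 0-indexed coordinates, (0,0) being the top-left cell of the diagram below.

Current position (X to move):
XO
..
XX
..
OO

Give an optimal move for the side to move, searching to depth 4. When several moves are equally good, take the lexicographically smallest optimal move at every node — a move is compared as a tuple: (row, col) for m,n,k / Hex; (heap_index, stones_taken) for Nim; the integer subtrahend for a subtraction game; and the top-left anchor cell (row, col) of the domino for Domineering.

X's best at [XO/../XX/../OO]: (1,0)

p1 X@[XO/../XX/../OO]: (1,0)[XO/X./XX/../OO]+1* (1,1)[XO/.X/XX/../OO]+1 (3,0)[XO/../XX/X./OO]+0 (3,1)[XO/../XX/.X/OO]+1
p2 O@[XO/X./XX/../OO] terminal -1; root [XO/../XX/../OO] d4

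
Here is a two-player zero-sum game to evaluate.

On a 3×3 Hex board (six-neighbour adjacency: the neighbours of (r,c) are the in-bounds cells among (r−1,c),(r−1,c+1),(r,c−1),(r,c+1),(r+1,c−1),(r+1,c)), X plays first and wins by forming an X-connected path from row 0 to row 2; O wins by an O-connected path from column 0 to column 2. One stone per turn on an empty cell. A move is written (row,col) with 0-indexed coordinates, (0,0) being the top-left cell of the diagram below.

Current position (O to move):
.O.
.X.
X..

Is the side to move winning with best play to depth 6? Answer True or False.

[.O./.X./X..] O move#1: (0,0):-1/OO./.X./X.., (0,2):+1/.OO/.X./X..*, (1,0):-1/.O./OX./X.., (1,2):-1/.O./.XO/X.., (2,1):-1/.O./.X./XO., (2,2):-1/.O./.X./X.O
[.OO/.X./X..] X move#2: (0,0):-1/XOO/.X./X..*, (1,0):-1/.OO/XX./X.., (1,2):-1/.OO/.XX/X.., (2,1):-1/.OO/.X./XX., (2,2):-1/.OO/.X./X.X
[XOO/.X./X..] O move#3: (1,0):+1/XOO/OX./X..*, (1,2):-1/XOO/.XO/X.., (2,1):-1/XOO/.X./XO., (2,2):-1/XOO/.X./X.O
[XOO/OX./X..] end (terminal -1, X#4); searched .O./.X./X.. to 6

O winning at [.O./.X./X..]: True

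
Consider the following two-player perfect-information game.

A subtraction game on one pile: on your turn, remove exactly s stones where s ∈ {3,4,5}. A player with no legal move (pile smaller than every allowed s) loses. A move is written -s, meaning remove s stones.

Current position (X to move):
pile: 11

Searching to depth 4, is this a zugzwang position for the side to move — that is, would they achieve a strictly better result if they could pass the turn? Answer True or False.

p1 X@[11]: -3[8]+1* -4[7]-1 -5[6]-1
p2 O@[8]: -3[5]-1* -4[4]-1 -5[3]-1
p3 X@[5]: -3[2]+1* -4[1]+1 -5[0]+1
p4 O@[2] terminal -1; root [11] d4
if X skipped the turn, O would face:
~ p1 O@[11]: -3[8]+1* -4[7]-1 -5[6]-1
~ p2 X@[8]: -3[5]-1* -4[4]-1 -5[3]-1
~ p3 O@[5]: -3[2]+1* -4[1]+1 -5[0]+1
~ p4 X@[2] terminal -1; root [11] d4
compare (X): move=+1 vs pass=-1

zugzwang(11, X) = False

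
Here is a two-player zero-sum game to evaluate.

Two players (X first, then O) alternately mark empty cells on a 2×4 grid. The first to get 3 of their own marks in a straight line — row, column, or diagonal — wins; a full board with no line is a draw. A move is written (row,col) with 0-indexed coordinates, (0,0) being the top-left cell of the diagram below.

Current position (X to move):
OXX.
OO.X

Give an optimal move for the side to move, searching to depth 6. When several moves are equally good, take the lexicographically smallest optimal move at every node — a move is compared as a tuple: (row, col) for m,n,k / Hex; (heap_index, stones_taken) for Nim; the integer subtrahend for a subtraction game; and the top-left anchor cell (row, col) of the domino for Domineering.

X's best at [OXX./OO.X]: (0,3)

p1 X@[OXX./OO.X]: (0,3)[OXXX/OO.X]+1* (1,2)[OXX./OOXX]+0
p2 O@[OXXX/OO.X] terminal -1; root [OXX./OO.X] d6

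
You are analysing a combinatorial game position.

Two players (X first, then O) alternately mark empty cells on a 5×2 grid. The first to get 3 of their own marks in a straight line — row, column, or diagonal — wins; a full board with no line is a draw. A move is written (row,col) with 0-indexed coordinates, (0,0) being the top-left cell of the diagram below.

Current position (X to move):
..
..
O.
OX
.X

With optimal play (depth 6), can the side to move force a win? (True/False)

X winning at [../../O./OX/.X]: True

[../../O./OX/.X] X move#1: (0,0):-1/X./../O./OX/.X, (0,1):-1/.X/../O./OX/.X, (1,0):-1/../X./O./OX/.X, (1,1):-1/../.X/O./OX/.X, (2,1):+1/../../OX/OX/.X*, (4,0):-1/../../O./OX/XX
[../../OX/OX/.X] end (terminal -1, O#2); searched ../../O./OX/.X to 6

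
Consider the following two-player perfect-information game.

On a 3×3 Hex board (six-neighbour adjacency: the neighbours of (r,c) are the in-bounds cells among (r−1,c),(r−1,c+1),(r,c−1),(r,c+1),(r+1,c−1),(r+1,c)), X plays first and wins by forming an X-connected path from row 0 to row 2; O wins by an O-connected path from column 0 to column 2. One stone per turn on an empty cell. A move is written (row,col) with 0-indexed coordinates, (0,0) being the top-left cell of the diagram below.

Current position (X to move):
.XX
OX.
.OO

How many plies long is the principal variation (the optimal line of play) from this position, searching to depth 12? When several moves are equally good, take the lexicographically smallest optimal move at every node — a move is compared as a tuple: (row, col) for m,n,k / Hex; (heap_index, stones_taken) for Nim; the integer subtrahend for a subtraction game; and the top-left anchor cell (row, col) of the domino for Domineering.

ply 1, X at .XX/OX./.OO | (0,0)=-1→XXX/OX./.OO; (1,2)=-1→.XX/OXX/.OO; (2,0)=+1→.XX/OX./XOO*
ply 2: .XX/OX./XOO is terminal -1 (O); from .XX/OX./.OO depth 12

PV length from [.XX/OX./.OO]: 1 ply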